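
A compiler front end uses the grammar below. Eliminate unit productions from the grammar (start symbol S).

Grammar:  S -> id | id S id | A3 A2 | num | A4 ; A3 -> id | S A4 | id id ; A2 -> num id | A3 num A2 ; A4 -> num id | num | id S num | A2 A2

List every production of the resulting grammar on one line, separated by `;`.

S -> num id | num | id S num | A2 A2 | id | id S id | A3 A2; A3 -> id | S A4 | id id; A2 -> num id | A3 num A2; A4 -> num id | num | id S num | A2 A2

Unit pairs: S ⇒* {A4}.
For each unit pair (A, B), copy every non-unit production of B to A, then drop all unit productions.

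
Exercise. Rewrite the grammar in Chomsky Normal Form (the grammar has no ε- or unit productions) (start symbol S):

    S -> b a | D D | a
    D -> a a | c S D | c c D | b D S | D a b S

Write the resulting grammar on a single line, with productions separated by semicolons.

S -> X1 X2 | D D | a; D -> X2 X2 | X3 Y1 | X3 Y2 | X1 Y3 | D Y4; X1 -> b; X2 -> a; X3 -> c; Y1 -> S D; Y2 -> X3 D; Y3 -> D S; Y4 -> X2 Y5; Y5 -> X1 S

Introduce a nonterminal for each terminal appearing in a rule of length ≥ 2: X1 → b, X2 → a, X3 → c.
Binarize each right-hand side of length ≥ 3 by chaining fresh nonterminals (Y1, Y2, …): affected rules were D → X3 S D; D → X3 X3 D; D → X1 D S; D → D X2 X1 S.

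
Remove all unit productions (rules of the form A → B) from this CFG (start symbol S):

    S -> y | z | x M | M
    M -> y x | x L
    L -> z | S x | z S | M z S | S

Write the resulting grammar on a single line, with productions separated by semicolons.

S -> y | z | x M | y x | x L; M -> y x | x L; L -> z | S x | z S | M z S | y | x M | y x | x L

Unit pairs: L ⇒* {M, S}; S ⇒* {M}.
For every A with A ⇒* B via unit rules, add B's non-unit alternatives to A; then delete every rule of the form X → Y.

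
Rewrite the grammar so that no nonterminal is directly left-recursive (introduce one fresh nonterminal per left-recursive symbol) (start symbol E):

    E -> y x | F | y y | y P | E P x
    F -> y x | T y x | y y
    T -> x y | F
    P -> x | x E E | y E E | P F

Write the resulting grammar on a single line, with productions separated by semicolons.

E -> y x E' | F E' | y y E' | y P E'; F -> y x | T y x | y y; T -> x y | F; P -> x P' | x E E P' | y E E P'; E' -> P x E' | ε; P' -> F P' | ε

Left recursion appears on E, P.
For E: α = {P x}, β = {y x, F, y y, y P}. Rewrite as E → β E' and E' → α E' | ε.
For P: α = {F}, β = {x, x E E, y E E}. Rewrite as P → β P' and P' → α P' | ε.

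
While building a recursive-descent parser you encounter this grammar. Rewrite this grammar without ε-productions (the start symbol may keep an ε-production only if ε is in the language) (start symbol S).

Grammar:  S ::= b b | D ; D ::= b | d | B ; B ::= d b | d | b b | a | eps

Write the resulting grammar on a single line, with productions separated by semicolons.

Nullable nonterminals: {B, D, S}.
ε ∈ L(G) since S is nullable, so keep S → ε.

S ::= b b | D | ε; D ::= b | d | B; B ::= d b | d | b b | a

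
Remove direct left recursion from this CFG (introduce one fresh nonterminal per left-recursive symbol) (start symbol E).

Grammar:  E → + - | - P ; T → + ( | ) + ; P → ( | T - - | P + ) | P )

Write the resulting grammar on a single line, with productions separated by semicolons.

Left recursion appears on P.
For P: α = {+ ), )}, β = {(, T - -}. Rewrite as P → β P' and P' → α P' | ε.

E → + - | - P; T → + ( | ) +; P → ( P' | T - - P'; P' → + ) P' | ) P' | ε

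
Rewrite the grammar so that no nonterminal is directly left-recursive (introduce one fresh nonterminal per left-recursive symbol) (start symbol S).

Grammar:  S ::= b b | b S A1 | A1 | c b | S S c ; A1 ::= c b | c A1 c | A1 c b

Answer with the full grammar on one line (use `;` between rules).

S ::= b b S' | b S A1 S' | A1 S' | c b S'; A1 ::= c b A1' | c A1 c A1'; S' ::= S c S' | eps; A1' ::= c b A1' | eps

Directly left-recursive nonterminals: S, A1.
For S: α = {S c}, β = {b b, b S A1, A1, c b}. Rewrite as S → β S' and S' → α S' | ε.
For A1: α = {c b}, β = {c b, c A1 c}. Rewrite as A1 → β A1' and A1' → α A1' | ε.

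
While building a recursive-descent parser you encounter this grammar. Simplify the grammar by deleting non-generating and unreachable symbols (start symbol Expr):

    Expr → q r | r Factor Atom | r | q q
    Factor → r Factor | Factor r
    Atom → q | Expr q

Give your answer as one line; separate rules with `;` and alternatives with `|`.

Generating nonterminals: {Atom, Expr}.
Reachable from Expr after that: {Expr}.
Removed useless symbols: {Atom, Factor} and every production mentioning them.

Expr → q r | r | q q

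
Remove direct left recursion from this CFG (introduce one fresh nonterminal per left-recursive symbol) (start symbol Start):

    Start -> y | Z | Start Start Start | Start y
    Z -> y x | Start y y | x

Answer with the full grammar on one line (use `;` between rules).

Start -> y Start1 | Z Start1; Z -> y x | Start y y | x; Start1 -> Start Start Start1 | y Start1 | ε

Directly left-recursive nonterminal: Start.
For Start: α = {Start Start, y}, β = {y, Z}. Rewrite as Start → β Start1 and Start1 → α Start1 | ε.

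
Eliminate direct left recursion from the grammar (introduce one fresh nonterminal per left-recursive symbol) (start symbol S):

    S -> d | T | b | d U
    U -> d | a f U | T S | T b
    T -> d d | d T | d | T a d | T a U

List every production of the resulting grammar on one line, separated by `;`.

Left recursion appears on T.
For T: α = {a d, a U}, β = {d d, d T, d}. Rewrite as T → β T' and T' → α T' | ε.

S -> d | T | b | d U; U -> d | a f U | T S | T b; T -> d d T' | d T T' | d T'; T' -> a d T' | a U T' | ε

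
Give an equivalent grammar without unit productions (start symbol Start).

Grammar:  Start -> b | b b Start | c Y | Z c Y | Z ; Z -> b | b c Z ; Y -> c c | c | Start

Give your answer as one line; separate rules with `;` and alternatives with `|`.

Unit pairs: Start ⇒* {Z}; Y ⇒* {Start, Z}.
For each unit pair (A, B), copy every non-unit production of B to A, then drop all unit productions.

Start -> b | b c Z | b b Start | c Y | Z c Y; Z -> b | b c Z; Y -> b | b c Z | b b Start | c Y | Z c Y | c c | c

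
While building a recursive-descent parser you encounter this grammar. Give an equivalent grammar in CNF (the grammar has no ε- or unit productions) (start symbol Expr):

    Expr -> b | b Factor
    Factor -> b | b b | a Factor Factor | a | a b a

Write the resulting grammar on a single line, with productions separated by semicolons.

Introduce a nonterminal for each terminal appearing in a rule of length ≥ 2: X1 → b, X2 → a.
Binarize each right-hand side of length ≥ 3 by chaining fresh nonterminals (Y1, Y2, …): affected rules were Factor → X2 Factor Factor; Factor → X2 X1 X2.

Expr -> b | X1 Factor; Factor -> b | X1 X1 | X2 Y1 | a | X2 Y2; X1 -> b; X2 -> a; Y1 -> Factor Factor; Y2 -> X1 X2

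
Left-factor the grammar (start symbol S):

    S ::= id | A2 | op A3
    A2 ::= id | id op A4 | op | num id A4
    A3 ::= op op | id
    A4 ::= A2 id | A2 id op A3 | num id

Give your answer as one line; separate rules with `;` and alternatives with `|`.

S ::= id | A2 | op A3; A2 ::= op | num id A4 | id A2'; A3 ::= op op | id; A4 ::= num id | A2 id A4'; A2' ::= ε | op A4; A4' ::= ε | op A3

A2 has alternatives sharing prefix 'id': factor to A2 → id A2' with A2' → ε | op A4.
A4 has alternatives sharing prefix 'A2 id': factor to A4 → A2 id A4' with A4' → ε | op A3.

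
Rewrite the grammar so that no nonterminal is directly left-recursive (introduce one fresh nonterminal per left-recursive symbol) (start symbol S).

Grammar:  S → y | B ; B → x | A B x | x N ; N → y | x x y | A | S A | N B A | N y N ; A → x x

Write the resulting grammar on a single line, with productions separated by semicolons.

S → y | B; B → x | A B x | x N; N → y N' | x x y N' | A N' | S A N'; A → x x; N' → B A N' | y N N' | ε

Left recursion appears on N.
For N: α = {B A, y N}, β = {y, x x y, A, S A}. Rewrite as N → β N' and N' → α N' | ε.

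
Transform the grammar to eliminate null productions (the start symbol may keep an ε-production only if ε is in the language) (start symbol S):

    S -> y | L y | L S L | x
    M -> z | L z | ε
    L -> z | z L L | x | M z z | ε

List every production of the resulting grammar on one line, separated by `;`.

Nullable set = {L, M}.
ε ∉ L(G), so no ε-production is kept.
Expand every rule over subsets of its nullable positions: S → L S L gives L S L | L S | S L. L → z L L gives z L L | z L. L → M z z gives M z z | z z.

S -> y | L y | L S L | L S | S L | x; M -> z | L z; L -> z | z L L | z L | x | M z z | z z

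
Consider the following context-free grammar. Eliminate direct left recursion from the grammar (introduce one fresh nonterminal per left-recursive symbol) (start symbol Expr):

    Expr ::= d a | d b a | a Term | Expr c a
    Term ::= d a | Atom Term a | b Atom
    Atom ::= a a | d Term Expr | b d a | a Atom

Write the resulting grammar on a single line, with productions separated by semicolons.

Expr is directly left-recursive.
For Expr: α = {c a}, β = {d a, d b a, a Term}. Rewrite as Expr → β Expr1 and Expr1 → α Expr1 | ε.

Expr ::= d a Expr1 | d b a Expr1 | a Term Expr1; Term ::= d a | Atom Term a | b Atom; Atom ::= a a | d Term Expr | b d a | a Atom; Expr1 ::= c a Expr1 | eps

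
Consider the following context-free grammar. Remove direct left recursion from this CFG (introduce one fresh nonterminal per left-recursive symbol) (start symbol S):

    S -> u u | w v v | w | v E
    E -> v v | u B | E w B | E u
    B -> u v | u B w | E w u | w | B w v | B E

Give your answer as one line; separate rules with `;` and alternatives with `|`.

S -> u u | w v v | w | v E; E -> v v E' | u B E'; B -> u v B' | u B w B' | E w u B' | w B'; E' -> w B E' | u E' | ε; B' -> w v B' | E B' | ε

E, B are directly left-recursive.
For E: α = {w B, u}, β = {v v, u B}. Rewrite as E → β E' and E' → α E' | ε.
For B: α = {w v, E}, β = {u v, u B w, E w u, w}. Rewrite as B → β B' and B' → α B' | ε.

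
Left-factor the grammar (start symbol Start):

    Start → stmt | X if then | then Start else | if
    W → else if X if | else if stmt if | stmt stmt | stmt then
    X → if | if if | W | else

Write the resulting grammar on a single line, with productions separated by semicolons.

W has alternatives sharing prefix 'else if': factor to W → else if W1 with W1 → X if | stmt if.
W has alternatives sharing prefix 'stmt': factor to W → stmt W2 with W2 → stmt | then.
X has alternatives sharing prefix 'if': factor to X → if X1 with X1 → ε | if.

Start → stmt | X if then | then Start else | if; W → else if W1 | stmt W2; X → W | else | if X1; W1 → X if | stmt if; W2 → stmt | then; X1 → ε | if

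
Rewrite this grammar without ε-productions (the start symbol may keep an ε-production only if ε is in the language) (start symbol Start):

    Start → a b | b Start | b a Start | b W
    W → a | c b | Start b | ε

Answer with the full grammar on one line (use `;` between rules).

Nullable set = {W}.
ε ∉ L(G), so no ε-production is kept.
For each production, add variants omitting each subset of nullable occurrences: Start → b W gives b W | b.

Start → a b | b Start | b a Start | b W | b; W → a | c b | Start b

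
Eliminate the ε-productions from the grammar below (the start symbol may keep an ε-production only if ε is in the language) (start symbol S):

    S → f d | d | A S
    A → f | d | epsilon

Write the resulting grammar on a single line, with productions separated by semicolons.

Nullable nonterminals: {A}.
ε ∉ L(G), so no ε-production is kept.

S → f d | d | A S; A → f | d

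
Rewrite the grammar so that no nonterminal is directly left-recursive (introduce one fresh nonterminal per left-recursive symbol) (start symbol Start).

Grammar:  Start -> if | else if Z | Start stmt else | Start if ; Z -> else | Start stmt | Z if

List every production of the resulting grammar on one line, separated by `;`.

Start -> if Start1 | else if Z Start1; Z -> else Z1 | Start stmt Z1; Start1 -> stmt else Start1 | if Start1 | ε; Z1 -> if Z1 | ε

Directly left-recursive nonterminals: Start, Z.
For Start: α = {stmt else, if}, β = {if, else if Z}. Rewrite as Start → β Start1 and Start1 → α Start1 | ε.
For Z: α = {if}, β = {else, Start stmt}. Rewrite as Z → β Z1 and Z1 → α Z1 | ε.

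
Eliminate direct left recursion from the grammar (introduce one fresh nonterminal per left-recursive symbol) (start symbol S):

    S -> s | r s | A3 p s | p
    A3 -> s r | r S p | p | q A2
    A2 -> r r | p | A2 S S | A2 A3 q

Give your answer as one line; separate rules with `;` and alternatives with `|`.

S -> s | r s | A3 p s | p; A3 -> s r | r S p | p | q A2; A2 -> r r A2' | p A2'; A2' -> S S A2' | A3 q A2' | eps

A2 is directly left-recursive.
For A2: α = {S S, A3 q}, β = {r r, p}. Rewrite as A2 → β A2' and A2' → α A2' | ε.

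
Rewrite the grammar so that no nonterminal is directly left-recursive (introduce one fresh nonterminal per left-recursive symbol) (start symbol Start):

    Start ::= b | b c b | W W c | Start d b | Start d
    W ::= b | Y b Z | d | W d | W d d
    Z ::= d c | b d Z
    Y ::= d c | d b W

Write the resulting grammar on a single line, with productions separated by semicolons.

Start ::= b Start1 | b c b Start1 | W W c Start1; W ::= b W1 | Y b Z W1 | d W1; Z ::= d c | b d Z; Y ::= d c | d b W; Start1 ::= d b Start1 | d Start1 | ε; W1 ::= d W1 | d d W1 | ε

Start, W are directly left-recursive.
For Start: α = {d b, d}, β = {b, b c b, W W c}. Rewrite as Start → β Start1 and Start1 → α Start1 | ε.
For W: α = {d, d d}, β = {b, Y b Z, d}. Rewrite as W → β W1 and W1 → α W1 | ε.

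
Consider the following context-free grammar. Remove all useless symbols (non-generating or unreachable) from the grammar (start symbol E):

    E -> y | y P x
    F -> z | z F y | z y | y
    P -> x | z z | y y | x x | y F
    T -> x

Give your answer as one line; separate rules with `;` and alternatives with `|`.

E -> y | y P x; F -> z | z F y | z y | y; P -> x | z z | y y | x x | y F

Generating nonterminals: {E, F, P, T}.
Reachable from E after that: {E, F, P}.
Removed useless symbols: {T} and every production mentioning them.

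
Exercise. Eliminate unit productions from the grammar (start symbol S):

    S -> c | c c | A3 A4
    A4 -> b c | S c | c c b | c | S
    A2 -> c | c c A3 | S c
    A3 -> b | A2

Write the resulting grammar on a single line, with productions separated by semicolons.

Unit pairs: A3 ⇒* {A2}; A4 ⇒* {S}.
For every A with A ⇒* B via unit rules, add B's non-unit alternatives to A; then delete every rule of the form X → Y.

S -> c | c c | A3 A4; A4 -> b c | S c | c c b | c | c c | A3 A4; A2 -> c | c c A3 | S c; A3 -> c | c c A3 | S c | b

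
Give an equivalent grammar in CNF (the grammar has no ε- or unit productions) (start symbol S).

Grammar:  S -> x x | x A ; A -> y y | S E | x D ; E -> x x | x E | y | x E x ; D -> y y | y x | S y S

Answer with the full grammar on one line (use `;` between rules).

Introduce a nonterminal for each terminal appearing in a rule of length ≥ 2: X1 → x, X2 → y.
Binarize each right-hand side of length ≥ 3 by chaining fresh nonterminals (Y1, Y2, …): affected rules were E → X1 E X1; D → S X2 S.

S -> X1 X1 | X1 A; A -> X2 X2 | S E | X1 D; E -> X1 X1 | X1 E | y | X1 Y1; D -> X2 X2 | X2 X1 | S Y2; X1 -> x; X2 -> y; Y1 -> E X1; Y2 -> X2 S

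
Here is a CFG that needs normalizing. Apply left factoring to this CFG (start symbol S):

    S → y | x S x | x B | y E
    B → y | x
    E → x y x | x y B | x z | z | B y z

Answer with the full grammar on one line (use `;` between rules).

S has alternatives sharing prefix 'y': factor to S → y S' with S' → ε | E.
S has alternatives sharing prefix 'x': factor to S → x S'' with S'' → S x | B.
E has alternatives sharing prefix 'x': factor to E → x E' with E' → y x | y B | z.
E' has alternatives sharing prefix 'y': factor to E' → y E'' with E'' → x | B.

S → y S' | x S''; B → y | x; E → z | B y z | x E'; S' → ε | E; S'' → S x | B; E' → z | y E''; E'' → x | B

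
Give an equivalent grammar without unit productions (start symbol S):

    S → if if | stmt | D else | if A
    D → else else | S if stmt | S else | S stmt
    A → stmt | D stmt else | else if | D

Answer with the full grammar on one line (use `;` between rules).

Unit pairs: A ⇒* {D}.
Replace each nonterminal's rules with the union of the non-unit rules of every nonterminal it unit-derives.

S → if if | stmt | D else | if A; D → else else | S if stmt | S else | S stmt; A → else else | S if stmt | S else | S stmt | stmt | D stmt else | else if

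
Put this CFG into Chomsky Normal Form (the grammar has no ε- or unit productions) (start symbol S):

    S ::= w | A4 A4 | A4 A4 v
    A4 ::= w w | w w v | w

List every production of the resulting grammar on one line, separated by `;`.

S ::= w | A4 A4 | A4 Y1; A4 ::= X2 X2 | X2 Y2 | w; X1 ::= v; X2 ::= w; Y1 ::= A4 X1; Y2 ::= X2 X1

Introduce a nonterminal for each terminal appearing in a rule of length ≥ 2: X1 → v, X2 → w.
Binarize each right-hand side of length ≥ 3 by chaining fresh nonterminals (Y1, Y2, …): affected rules were S → A4 A4 X1; A4 → X2 X2 X1.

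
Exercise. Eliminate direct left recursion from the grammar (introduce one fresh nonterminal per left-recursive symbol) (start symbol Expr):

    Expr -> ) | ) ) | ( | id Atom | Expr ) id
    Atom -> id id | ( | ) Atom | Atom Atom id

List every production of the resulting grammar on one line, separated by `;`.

Directly left-recursive nonterminals: Expr, Atom.
For Expr: α = {) id}, β = {), ) ), (, id Atom}. Rewrite as Expr → β Expr1 and Expr1 → α Expr1 | ε.
For Atom: α = {Atom id}, β = {id id, (, ) Atom}. Rewrite as Atom → β Atom1 and Atom1 → α Atom1 | ε.

Expr -> ) Expr1 | ) ) Expr1 | ( Expr1 | id Atom Expr1; Atom -> id id Atom1 | ( Atom1 | ) Atom Atom1; Expr1 -> ) id Expr1 | ε; Atom1 -> Atom id Atom1 | ε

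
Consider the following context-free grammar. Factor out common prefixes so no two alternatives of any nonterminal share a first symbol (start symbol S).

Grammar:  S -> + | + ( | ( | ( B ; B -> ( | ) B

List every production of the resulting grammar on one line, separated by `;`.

S -> + S' | ( S''; B -> ( | ) B; S' -> ε | (; S'' -> ε | B

S has alternatives sharing prefix '+': factor to S → + S' with S' → ε | (.
S has alternatives sharing prefix '(': factor to S → ( S'' with S'' → ε | B.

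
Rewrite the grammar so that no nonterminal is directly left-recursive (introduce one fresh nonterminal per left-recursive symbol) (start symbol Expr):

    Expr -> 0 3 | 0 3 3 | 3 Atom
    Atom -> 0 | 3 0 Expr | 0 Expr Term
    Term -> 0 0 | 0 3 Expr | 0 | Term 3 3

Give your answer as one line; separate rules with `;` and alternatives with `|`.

Expr -> 0 3 | 0 3 3 | 3 Atom; Atom -> 0 | 3 0 Expr | 0 Expr Term; Term -> 0 0 Term1 | 0 3 Expr Term1 | 0 Term1; Term1 -> 3 3 Term1 | eps

Directly left-recursive nonterminal: Term.
For Term: α = {3 3}, β = {0 0, 0 3 Expr, 0}. Rewrite as Term → β Term1 and Term1 → α Term1 | ε.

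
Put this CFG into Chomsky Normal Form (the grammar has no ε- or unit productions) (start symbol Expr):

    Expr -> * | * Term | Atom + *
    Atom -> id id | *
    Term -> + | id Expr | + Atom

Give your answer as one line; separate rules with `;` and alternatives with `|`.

Introduce a nonterminal for each terminal appearing in a rule of length ≥ 2: X1 → *, X2 → +, X3 → id.
Binarize each right-hand side of length ≥ 3 by chaining fresh nonterminals (Y1, Y2, …): affected rules were Expr → Atom X2 X1.

Expr -> * | X1 Term | Atom Y1; Atom -> X3 X3 | *; Term -> + | X3 Expr | X2 Atom; X1 -> *; X2 -> +; X3 -> id; Y1 -> X2 X1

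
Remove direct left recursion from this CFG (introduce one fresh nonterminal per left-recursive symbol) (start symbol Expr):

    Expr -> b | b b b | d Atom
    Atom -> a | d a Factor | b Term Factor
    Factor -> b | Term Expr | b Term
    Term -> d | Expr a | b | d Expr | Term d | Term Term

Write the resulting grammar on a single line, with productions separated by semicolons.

Expr -> b | b b b | d Atom; Atom -> a | d a Factor | b Term Factor; Factor -> b | Term Expr | b Term; Term -> d Term1 | Expr a Term1 | b Term1 | d Expr Term1; Term1 -> d Term1 | Term Term1 | ε

Directly left-recursive nonterminal: Term.
For Term: α = {d, Term}, β = {d, Expr a, b, d Expr}. Rewrite as Term → β Term1 and Term1 → α Term1 | ε.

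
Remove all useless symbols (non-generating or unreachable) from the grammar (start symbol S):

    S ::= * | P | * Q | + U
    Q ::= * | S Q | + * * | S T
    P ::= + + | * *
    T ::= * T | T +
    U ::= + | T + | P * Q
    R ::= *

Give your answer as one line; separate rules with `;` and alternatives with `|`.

S ::= * | P | * Q | + U; Q ::= * | S Q | + * *; P ::= + + | * *; U ::= + | P * Q

Generating nonterminals: {P, Q, R, S, U}.
Reachable from S after that: {P, Q, S, U}.
Removed useless symbols: {R, T} and every production mentioning them.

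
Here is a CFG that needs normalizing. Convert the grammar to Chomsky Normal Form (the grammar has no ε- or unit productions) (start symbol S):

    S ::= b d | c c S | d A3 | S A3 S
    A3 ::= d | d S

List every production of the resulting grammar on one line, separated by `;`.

Introduce a nonterminal for each terminal appearing in a rule of length ≥ 2: X1 → b, X2 → d, X3 → c.
Binarize each right-hand side of length ≥ 3 by chaining fresh nonterminals (Y1, Y2, …): affected rules were S → X3 X3 S; S → S A3 S.

S ::= X1 X2 | X3 Y1 | X2 A3 | S Y2; A3 ::= d | X2 S; X1 ::= b; X2 ::= d; X3 ::= c; Y1 ::= X3 S; Y2 ::= A3 S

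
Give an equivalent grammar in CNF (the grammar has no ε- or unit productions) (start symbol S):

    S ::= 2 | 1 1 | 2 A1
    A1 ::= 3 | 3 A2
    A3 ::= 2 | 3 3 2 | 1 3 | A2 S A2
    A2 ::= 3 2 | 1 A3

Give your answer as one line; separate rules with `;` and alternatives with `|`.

S ::= 2 | X1 X1 | X2 A1; A1 ::= 3 | X3 A2; A3 ::= 2 | X3 Y1 | X1 X3 | A2 Y2; A2 ::= X3 X2 | X1 A3; X1 ::= 1; X2 ::= 2; X3 ::= 3; Y1 ::= X3 X2; Y2 ::= S A2

Introduce a nonterminal for each terminal appearing in a rule of length ≥ 2: X1 → 1, X2 → 2, X3 → 3.
Binarize each right-hand side of length ≥ 3 by chaining fresh nonterminals (Y1, Y2, …): affected rules were A3 → X3 X3 X2; A3 → A2 S A2.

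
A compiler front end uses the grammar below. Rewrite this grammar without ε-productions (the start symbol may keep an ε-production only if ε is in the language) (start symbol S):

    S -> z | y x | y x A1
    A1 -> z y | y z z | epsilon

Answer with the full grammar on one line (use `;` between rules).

Nullable set = {A1}.
ε ∉ L(G), so no ε-production is kept.

S -> z | y x | y x A1; A1 -> z y | y z z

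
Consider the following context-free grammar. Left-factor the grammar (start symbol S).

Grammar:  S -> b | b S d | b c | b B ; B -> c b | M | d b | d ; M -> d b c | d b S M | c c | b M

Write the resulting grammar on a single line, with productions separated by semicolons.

S -> b S'; B -> c b | M | d B'; M -> c c | b M | d b M'; S' -> eps | S d | c | B; B' -> b | eps; M' -> c | S M

S has alternatives sharing prefix 'b': factor to S → b S' with S' → ε | S d | c | B.
B has alternatives sharing prefix 'd': factor to B → d B' with B' → b | ε.
M has alternatives sharing prefix 'd b': factor to M → d b M' with M' → c | S M.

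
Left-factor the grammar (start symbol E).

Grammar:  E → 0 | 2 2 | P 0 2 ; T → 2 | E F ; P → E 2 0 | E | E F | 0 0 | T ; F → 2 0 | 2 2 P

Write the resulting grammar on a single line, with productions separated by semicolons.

E → 0 | 2 2 | P 0 2; T → 2 | E F; P → 0 0 | T | E P'; F → 2 F'; P' → 2 0 | epsilon | F; F' → 0 | 2 P

P has alternatives sharing prefix 'E': factor to P → E P' with P' → 2 0 | ε | F.
F has alternatives sharing prefix '2': factor to F → 2 F' with F' → 0 | 2 P.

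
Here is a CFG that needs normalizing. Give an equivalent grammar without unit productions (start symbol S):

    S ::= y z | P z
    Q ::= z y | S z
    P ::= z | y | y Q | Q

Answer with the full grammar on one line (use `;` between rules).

S ::= y z | P z; Q ::= z y | S z; P ::= z | y | y Q | z y | S z

Unit pairs: P ⇒* {Q}.
Replace each nonterminal's rules with the union of the non-unit rules of every nonterminal it unit-derives.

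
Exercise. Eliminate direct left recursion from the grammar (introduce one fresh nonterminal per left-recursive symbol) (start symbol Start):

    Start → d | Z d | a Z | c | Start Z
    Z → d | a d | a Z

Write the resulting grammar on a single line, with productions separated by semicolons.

Left recursion appears on Start.
For Start: α = {Z}, β = {d, Z d, a Z, c}. Rewrite as Start → β Start1 and Start1 → α Start1 | ε.

Start → d Start1 | Z d Start1 | a Z Start1 | c Start1; Z → d | a d | a Z; Start1 → Z Start1 | epsilon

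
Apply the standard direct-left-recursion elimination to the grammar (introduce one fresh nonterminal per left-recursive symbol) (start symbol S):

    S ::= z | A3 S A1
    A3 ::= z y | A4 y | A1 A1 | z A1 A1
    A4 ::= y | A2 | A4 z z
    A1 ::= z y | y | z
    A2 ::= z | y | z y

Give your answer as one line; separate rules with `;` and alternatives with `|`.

Directly left-recursive nonterminal: A4.
For A4: α = {z z}, β = {y, A2}. Rewrite as A4 → β A4' and A4' → α A4' | ε.

S ::= z | A3 S A1; A3 ::= z y | A4 y | A1 A1 | z A1 A1; A4 ::= y A4' | A2 A4'; A1 ::= z y | y | z; A2 ::= z | y | z y; A4' ::= z z A4' | eps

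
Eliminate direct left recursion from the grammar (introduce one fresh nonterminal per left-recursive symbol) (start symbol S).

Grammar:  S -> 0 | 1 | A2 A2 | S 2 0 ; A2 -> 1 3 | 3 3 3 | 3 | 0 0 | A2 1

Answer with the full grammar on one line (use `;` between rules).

S -> 0 S' | 1 S' | A2 A2 S'; A2 -> 1 3 A2' | 3 3 3 A2' | 3 A2' | 0 0 A2'; S' -> 2 0 S' | ε; A2' -> 1 A2' | ε

Left recursion appears on S, A2.
For S: α = {2 0}, β = {0, 1, A2 A2}. Rewrite as S → β S' and S' → α S' | ε.
For A2: α = {1}, β = {1 3, 3 3 3, 3, 0 0}. Rewrite as A2 → β A2' and A2' → α A2' | ε.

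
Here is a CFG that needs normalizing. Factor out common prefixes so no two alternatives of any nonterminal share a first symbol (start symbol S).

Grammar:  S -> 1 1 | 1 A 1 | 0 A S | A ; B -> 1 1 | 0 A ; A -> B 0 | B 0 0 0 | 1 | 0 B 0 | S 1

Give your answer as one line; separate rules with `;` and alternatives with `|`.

S -> 0 A S | A | 1 S'; B -> 1 1 | 0 A; A -> 1 | 0 B 0 | S 1 | B 0 A'; S' -> 1 | A 1; A' -> epsilon | 0 0

S has alternatives sharing prefix '1': factor to S → 1 S' with S' → 1 | A 1.
A has alternatives sharing prefix 'B 0': factor to A → B 0 A' with A' → ε | 0 0.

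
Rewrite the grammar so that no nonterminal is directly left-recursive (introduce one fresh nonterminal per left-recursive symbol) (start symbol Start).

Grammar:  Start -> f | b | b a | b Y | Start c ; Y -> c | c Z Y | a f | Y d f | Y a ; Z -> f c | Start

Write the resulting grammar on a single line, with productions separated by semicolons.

Directly left-recursive nonterminals: Start, Y.
For Start: α = {c}, β = {f, b, b a, b Y}. Rewrite as Start → β Start1 and Start1 → α Start1 | ε.
For Y: α = {d f, a}, β = {c, c Z Y, a f}. Rewrite as Y → β Y1 and Y1 → α Y1 | ε.

Start -> f Start1 | b Start1 | b a Start1 | b Y Start1; Y -> c Y1 | c Z Y Y1 | a f Y1; Z -> f c | Start; Start1 -> c Start1 | ε; Y1 -> d f Y1 | a Y1 | ε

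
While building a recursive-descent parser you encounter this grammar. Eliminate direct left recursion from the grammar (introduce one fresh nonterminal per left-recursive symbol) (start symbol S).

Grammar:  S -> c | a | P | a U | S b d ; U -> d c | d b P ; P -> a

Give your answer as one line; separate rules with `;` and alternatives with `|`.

S is directly left-recursive.
For S: α = {b d}, β = {c, a, P, a U}. Rewrite as S → β S' and S' → α S' | ε.

S -> c S' | a S' | P S' | a U S'; U -> d c | d b P; P -> a; S' -> b d S' | ε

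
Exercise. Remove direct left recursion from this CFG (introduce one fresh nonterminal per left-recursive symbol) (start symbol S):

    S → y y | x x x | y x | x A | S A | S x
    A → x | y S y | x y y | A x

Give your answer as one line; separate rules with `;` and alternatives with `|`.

S → y y S' | x x x S' | y x S' | x A S'; A → x A' | y S y A' | x y y A'; S' → A S' | x S' | ε; A' → x A' | ε

Left recursion appears on S, A.
For S: α = {A, x}, β = {y y, x x x, y x, x A}. Rewrite as S → β S' and S' → α S' | ε.
For A: α = {x}, β = {x, y S y, x y y}. Rewrite as A → β A' and A' → α A' | ε.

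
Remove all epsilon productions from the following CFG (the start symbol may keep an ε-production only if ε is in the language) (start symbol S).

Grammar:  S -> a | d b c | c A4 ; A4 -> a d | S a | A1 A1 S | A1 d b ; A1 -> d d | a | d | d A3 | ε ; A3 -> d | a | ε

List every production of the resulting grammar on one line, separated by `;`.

S -> a | d b c | c A4; A4 -> a d | S a | A1 A1 S | A1 S | S | A1 d b | d b; A1 -> d d | a | d | d A3; A3 -> d | a

Nullable set = {A1, A3}.
ε ∉ L(G), so no ε-production is kept.
For each production, add variants omitting each subset of nullable occurrences: A4 → A1 A1 S gives A1 A1 S | A1 S | S. A4 → A1 d b gives A1 d b | d b.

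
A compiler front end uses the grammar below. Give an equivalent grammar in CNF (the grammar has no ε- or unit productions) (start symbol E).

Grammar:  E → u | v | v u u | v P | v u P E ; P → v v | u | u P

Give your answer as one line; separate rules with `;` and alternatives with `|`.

E → u | v | X1 Y1 | X1 P | X1 Y2; P → X1 X1 | u | X2 P; X1 → v; X2 → u; Y1 → X2 X2; Y2 → X2 Y3; Y3 → P E

Introduce a nonterminal for each terminal appearing in a rule of length ≥ 2: X1 → v, X2 → u.
Binarize each right-hand side of length ≥ 3 by chaining fresh nonterminals (Y1, Y2, …): affected rules were E → X1 X2 X2; E → X1 X2 P E.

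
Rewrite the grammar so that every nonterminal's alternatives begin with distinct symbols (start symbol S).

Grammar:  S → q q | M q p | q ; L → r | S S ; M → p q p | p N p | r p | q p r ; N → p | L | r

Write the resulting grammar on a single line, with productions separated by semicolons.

S has alternatives sharing prefix 'q': factor to S → q S' with S' → q | ε.
M has alternatives sharing prefix 'p': factor to M → p M' with M' → q p | N p.

S → M q p | q S'; L → r | S S; M → r p | q p r | p M'; N → p | L | r; S' → q | ε; M' → q p | N p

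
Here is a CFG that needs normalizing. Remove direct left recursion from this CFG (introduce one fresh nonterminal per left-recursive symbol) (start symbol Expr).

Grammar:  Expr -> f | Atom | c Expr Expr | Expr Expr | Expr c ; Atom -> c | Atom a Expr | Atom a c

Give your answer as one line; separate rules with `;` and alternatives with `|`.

Expr, Atom are directly left-recursive.
For Expr: α = {Expr, c}, β = {f, Atom, c Expr Expr}. Rewrite as Expr → β Expr1 and Expr1 → α Expr1 | ε.
For Atom: α = {a Expr, a c}, β = {c}. Rewrite as Atom → β Atom1 and Atom1 → α Atom1 | ε.

Expr -> f Expr1 | Atom Expr1 | c Expr Expr Expr1; Atom -> c Atom1; Expr1 -> Expr Expr1 | c Expr1 | eps; Atom1 -> a Expr Atom1 | a c Atom1 | eps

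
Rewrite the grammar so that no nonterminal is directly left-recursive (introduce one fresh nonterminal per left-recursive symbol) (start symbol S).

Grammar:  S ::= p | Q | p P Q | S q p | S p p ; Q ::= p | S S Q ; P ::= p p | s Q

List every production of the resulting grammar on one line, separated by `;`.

Left recursion appears on S.
For S: α = {q p, p p}, β = {p, Q, p P Q}. Rewrite as S → β S' and S' → α S' | ε.

S ::= p S' | Q S' | p P Q S'; Q ::= p | S S Q; P ::= p p | s Q; S' ::= q p S' | p p S' | ε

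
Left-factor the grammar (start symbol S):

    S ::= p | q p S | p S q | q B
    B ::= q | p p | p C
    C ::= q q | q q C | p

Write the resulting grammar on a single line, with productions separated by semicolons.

S ::= p S' | q S''; B ::= q | p B'; C ::= p | q q C'; S' ::= ε | S q; S'' ::= p S | B; B' ::= p | C; C' ::= ε | C

S has alternatives sharing prefix 'p': factor to S → p S' with S' → ε | S q.
S has alternatives sharing prefix 'q': factor to S → q S'' with S'' → p S | B.
B has alternatives sharing prefix 'p': factor to B → p B' with B' → p | C.
C has alternatives sharing prefix 'q q': factor to C → q q C' with C' → ε | C.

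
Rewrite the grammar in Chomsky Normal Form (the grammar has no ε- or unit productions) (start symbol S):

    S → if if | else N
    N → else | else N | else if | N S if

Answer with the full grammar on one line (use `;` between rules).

Introduce a nonterminal for each terminal appearing in a rule of length ≥ 2: X1 → if, X2 → else.
Binarize each right-hand side of length ≥ 3 by chaining fresh nonterminals (Y1, Y2, …): affected rules were N → N S X1.

S → X1 X1 | X2 N; N → else | X2 N | X2 X1 | N Y1; X1 → if; X2 → else; Y1 → S X1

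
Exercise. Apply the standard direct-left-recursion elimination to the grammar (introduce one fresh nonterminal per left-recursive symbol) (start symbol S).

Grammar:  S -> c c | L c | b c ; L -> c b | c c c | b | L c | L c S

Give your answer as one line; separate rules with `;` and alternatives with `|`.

S -> c c | L c | b c; L -> c b L' | c c c L' | b L'; L' -> c L' | c S L' | ε

Directly left-recursive nonterminal: L.
For L: α = {c, c S}, β = {c b, c c c, b}. Rewrite as L → β L' and L' → α L' | ε.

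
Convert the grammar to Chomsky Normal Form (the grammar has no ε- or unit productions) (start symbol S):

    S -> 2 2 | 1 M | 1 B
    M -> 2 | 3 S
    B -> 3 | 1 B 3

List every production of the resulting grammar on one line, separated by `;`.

S -> X1 X1 | X2 M | X2 B; M -> 2 | X3 S; B -> 3 | X2 Y1; X1 -> 2; X2 -> 1; X3 -> 3; Y1 -> B X3

Introduce a nonterminal for each terminal appearing in a rule of length ≥ 2: X1 → 2, X2 → 1, X3 → 3.
Binarize each right-hand side of length ≥ 3 by chaining fresh nonterminals (Y1, Y2, …): affected rules were B → X2 B X3.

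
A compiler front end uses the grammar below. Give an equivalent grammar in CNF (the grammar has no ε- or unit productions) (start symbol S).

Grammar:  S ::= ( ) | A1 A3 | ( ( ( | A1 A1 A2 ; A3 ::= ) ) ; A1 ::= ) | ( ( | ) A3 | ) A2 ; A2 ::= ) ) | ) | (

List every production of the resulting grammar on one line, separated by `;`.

S ::= X1 X2 | A1 A3 | X1 Y1 | A1 Y2; A3 ::= X2 X2; A1 ::= ) | X1 X1 | X2 A3 | X2 A2; A2 ::= X2 X2 | ) | (; X1 ::= (; X2 ::= ); Y1 ::= X1 X1; Y2 ::= A1 A2

Introduce a nonterminal for each terminal appearing in a rule of length ≥ 2: X1 → (, X2 → ).
Binarize each right-hand side of length ≥ 3 by chaining fresh nonterminals (Y1, Y2, …): affected rules were S → X1 X1 X1; S → A1 A1 A2.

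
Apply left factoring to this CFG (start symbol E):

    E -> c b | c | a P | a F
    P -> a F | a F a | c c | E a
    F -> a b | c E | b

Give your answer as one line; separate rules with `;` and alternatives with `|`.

E has alternatives sharing prefix 'c': factor to E → c E' with E' → b | ε.
E has alternatives sharing prefix 'a': factor to E → a E'' with E'' → P | F.
P has alternatives sharing prefix 'a F': factor to P → a F P' with P' → ε | a.

E -> c E' | a E''; P -> c c | E a | a F P'; F -> a b | c E | b; E' -> b | eps; E'' -> P | F; P' -> eps | a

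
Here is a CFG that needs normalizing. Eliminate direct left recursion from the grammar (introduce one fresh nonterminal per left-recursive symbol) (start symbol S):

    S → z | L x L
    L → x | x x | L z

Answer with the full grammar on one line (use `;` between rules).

Left recursion appears on L.
For L: α = {z}, β = {x, x x}. Rewrite as L → β L' and L' → α L' | ε.

S → z | L x L; L → x L' | x x L'; L' → z L' | ε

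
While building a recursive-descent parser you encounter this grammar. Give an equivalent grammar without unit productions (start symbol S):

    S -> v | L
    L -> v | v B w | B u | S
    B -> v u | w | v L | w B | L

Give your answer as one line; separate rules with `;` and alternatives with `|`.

S -> v | v B w | B u; L -> v | v B w | B u; B -> v | v B w | B u | v u | w | v L | w B

Unit pairs: B ⇒* {L, S}; L ⇒* {S}; S ⇒* {L}.
For every A with A ⇒* B via unit rules, add B's non-unit alternatives to A; then delete every rule of the form X → Y.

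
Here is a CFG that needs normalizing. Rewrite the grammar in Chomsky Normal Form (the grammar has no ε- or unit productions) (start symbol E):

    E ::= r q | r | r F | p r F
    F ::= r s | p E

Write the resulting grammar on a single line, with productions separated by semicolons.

E ::= X1 X2 | r | X1 F | X3 Y1; F ::= X1 X4 | X3 E; X1 ::= r; X2 ::= q; X3 ::= p; X4 ::= s; Y1 ::= X1 F

Introduce a nonterminal for each terminal appearing in a rule of length ≥ 2: X1 → r, X2 → q, X3 → p, X4 → s.
Binarize each right-hand side of length ≥ 3 by chaining fresh nonterminals (Y1, Y2, …): affected rules were E → X3 X1 F.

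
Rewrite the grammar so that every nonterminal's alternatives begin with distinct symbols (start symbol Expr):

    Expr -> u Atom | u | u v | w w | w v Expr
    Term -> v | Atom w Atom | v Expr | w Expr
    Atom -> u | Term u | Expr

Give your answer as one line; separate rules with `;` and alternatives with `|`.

Expr -> u Expr1 | w Expr2; Term -> Atom w Atom | w Expr | v Term1; Atom -> u | Term u | Expr; Expr1 -> Atom | ε | v; Expr2 -> w | v Expr; Term1 -> ε | Expr

Expr has alternatives sharing prefix 'u': factor to Expr → u Expr1 with Expr1 → Atom | ε | v.
Expr has alternatives sharing prefix 'w': factor to Expr → w Expr2 with Expr2 → w | v Expr.
Term has alternatives sharing prefix 'v': factor to Term → v Term1 with Term1 → ε | Expr.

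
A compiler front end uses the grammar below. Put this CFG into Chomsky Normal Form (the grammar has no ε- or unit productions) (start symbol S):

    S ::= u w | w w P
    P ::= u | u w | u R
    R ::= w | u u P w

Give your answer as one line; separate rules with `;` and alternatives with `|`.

S ::= X1 X2 | X2 Y1; P ::= u | X1 X2 | X1 R; R ::= w | X1 Y2; X1 ::= u; X2 ::= w; Y1 ::= X2 P; Y2 ::= X1 Y3; Y3 ::= P X2

Introduce a nonterminal for each terminal appearing in a rule of length ≥ 2: X1 → u, X2 → w.
Binarize each right-hand side of length ≥ 3 by chaining fresh nonterminals (Y1, Y2, …): affected rules were S → X2 X2 P; R → X1 X1 P X2.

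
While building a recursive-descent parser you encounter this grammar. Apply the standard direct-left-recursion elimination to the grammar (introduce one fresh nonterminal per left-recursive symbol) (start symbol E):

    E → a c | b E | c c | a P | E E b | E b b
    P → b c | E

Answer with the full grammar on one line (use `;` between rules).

Left recursion appears on E.
For E: α = {E b, b b}, β = {a c, b E, c c, a P}. Rewrite as E → β E' and E' → α E' | ε.

E → a c E' | b E E' | c c E' | a P E'; P → b c | E; E' → E b E' | b b E' | ε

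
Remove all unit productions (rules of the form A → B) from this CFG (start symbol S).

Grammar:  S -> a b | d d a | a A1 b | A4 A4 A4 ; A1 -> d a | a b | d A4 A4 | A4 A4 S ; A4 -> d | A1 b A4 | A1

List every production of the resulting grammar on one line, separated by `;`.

S -> a b | d d a | a A1 b | A4 A4 A4; A1 -> d a | a b | d A4 A4 | A4 A4 S; A4 -> d | A1 b A4 | d a | a b | d A4 A4 | A4 A4 S

Unit pairs: A4 ⇒* {A1}.
For every A with A ⇒* B via unit rules, add B's non-unit alternatives to A; then delete every rule of the form X → Y.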